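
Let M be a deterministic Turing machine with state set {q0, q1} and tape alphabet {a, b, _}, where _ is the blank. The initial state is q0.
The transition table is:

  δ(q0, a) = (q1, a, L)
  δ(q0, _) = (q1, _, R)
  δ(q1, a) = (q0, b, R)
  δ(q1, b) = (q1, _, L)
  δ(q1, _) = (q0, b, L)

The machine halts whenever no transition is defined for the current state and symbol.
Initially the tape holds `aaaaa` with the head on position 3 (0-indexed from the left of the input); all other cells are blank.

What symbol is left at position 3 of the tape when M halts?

_

state=q0 head=3 tape=aaa[a]a   (q0,a)→(q1,a,L)
state=q1 head=2 tape=aa[a]aa   (q1,a)→(q0,b,R)
state=q0 head=3 tape=aab[a]a   (q0,a)→(q1,a,L)
state=q1 head=2 tape=aa[b]aa   (q1,b)→(q1,_,L)
state=q1 head=1 tape=a[a]_aa   (q1,a)→(q0,b,R)
state=q0 head=2 tape=ab[_]aa   (q0,_)→(q1,_,R)
state=q1 head=3 tape=ab_[a]a   (q1,a)→(q0,b,R)
state=q0 head=4 tape=ab_b[a]   (q0,a)→(q1,a,L)
state=q1 head=3 tape=ab_[b]a   (q1,b)→(q1,_,L)
state=q1 head=2 tape=ab[_]_a   (q1,_)→(q0,b,L)
state=q0 head=1 tape=a[b]b_a
Cell 3 holds _ when M halts.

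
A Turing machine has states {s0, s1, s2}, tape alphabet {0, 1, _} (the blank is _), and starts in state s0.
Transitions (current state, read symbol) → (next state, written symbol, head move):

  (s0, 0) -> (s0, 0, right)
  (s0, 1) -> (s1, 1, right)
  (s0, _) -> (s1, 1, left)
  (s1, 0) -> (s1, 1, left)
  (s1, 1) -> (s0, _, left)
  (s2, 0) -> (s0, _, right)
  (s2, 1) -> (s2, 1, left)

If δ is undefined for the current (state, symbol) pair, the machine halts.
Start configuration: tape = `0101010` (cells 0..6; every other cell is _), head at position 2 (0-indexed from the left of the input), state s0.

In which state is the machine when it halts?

s0 | _01[0]1010   read 0 → write 0, move right, go to s0
s0 | _010[1]010   read 1 → write 1, move right, go to s1
s1 | _0101[0]10   read 0 → write 1, move left, go to s1
s1 | _010[1]110   read 1 → write _, move left, go to s0
s0 | _01[0]_110   read 0 → write 0, move right, go to s0
s0 | _010[_]110   read _ → write 1, move left, go to s1
s1 | _01[0]1110   read 0 → write 1, move left, go to s1
s1 | _0[1]11110   read 1 → write _, move left, go to s0
s0 | _[0]_11110   read 0 → write 0, move right, go to s0
s0 | _0[_]11110   read _ → write 1, move left, go to s1
s1 | _[0]111110   read 0 → write 1, move left, go to s1
s1 | [_]1111110
No transition is defined for (s1, _); M halts in state s1.

s1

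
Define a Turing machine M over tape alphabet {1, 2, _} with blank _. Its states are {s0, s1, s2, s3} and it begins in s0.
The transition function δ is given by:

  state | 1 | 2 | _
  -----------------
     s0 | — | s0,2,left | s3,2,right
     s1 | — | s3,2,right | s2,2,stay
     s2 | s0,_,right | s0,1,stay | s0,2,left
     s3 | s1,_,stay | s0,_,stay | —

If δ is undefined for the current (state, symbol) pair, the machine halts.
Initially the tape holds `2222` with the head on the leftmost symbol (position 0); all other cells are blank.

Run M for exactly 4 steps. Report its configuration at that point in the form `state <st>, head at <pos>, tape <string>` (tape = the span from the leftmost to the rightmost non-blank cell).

state=s0 head=0 tape=_[2]222   (s0,2)→(s0,2,left)
state=s0 head=-1 tape=[_]2222   (s0,_)→(s3,2,right)
state=s3 head=0 tape=2[2]222   (s3,2)→(s0,_,stay)
state=s0 head=0 tape=2[_]222   (s0,_)→(s3,2,right)
state=s3 head=1 tape=22[2]22
After 4 steps: state s3, head at 1, tape 22222.

state s3, head at 1, tape 22222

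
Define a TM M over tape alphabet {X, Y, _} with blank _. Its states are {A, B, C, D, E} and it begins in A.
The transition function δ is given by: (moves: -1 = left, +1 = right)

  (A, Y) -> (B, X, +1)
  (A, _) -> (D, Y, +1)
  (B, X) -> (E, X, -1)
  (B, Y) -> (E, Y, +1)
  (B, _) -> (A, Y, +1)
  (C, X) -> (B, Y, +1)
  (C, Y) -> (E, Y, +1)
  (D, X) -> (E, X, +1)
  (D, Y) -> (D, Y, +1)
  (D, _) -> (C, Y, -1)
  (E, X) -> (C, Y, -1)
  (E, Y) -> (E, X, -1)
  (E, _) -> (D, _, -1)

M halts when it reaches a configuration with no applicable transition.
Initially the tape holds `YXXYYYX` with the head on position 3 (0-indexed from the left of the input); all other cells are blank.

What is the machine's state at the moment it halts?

C

A | ___YXX[Y]YYX   read Y → write X, move +1, go to B
B | ___YXXX[Y]YX   read Y → write Y, move +1, go to E
E | ___YXXXY[Y]X   read Y → write X, move -1, go to E
E | ___YXXX[Y]XX   read Y → write X, move -1, go to E
E | ___YXX[X]XXX   read X → write Y, move -1, go to C
C | ___YX[X]YXXX   read X → write Y, move +1, go to B
B | ___YXY[Y]XXX   read Y → write Y, move +1, go to E
E | ___YXYY[X]XX   read X → write Y, move -1, go to C
C | ___YXY[Y]YXX   read Y → write Y, move +1, go to E
E | ___YXYY[Y]XX   read Y → write X, move -1, go to E
E | ___YXY[Y]XXX   read Y → write X, move -1, go to E
E | ___YX[Y]XXXX   read Y → write X, move -1, go to E
E | ___Y[X]XXXXX   read X → write Y, move -1, go to C
C | ___[Y]YXXXXX   read Y → write Y, move +1, go to E
E | ___Y[Y]XXXXX   read Y → write X, move -1, go to E
E | ___[Y]XXXXXX   read Y → write X, move -1, go to E
E | __[_]XXXXXXX   read _ → write _, move -1, go to D
D | _[_]_XXXXXXX   read _ → write Y, move -1, go to C
C | [_]Y_XXXXXXX
No transition is defined for (C, _); M halts in state C.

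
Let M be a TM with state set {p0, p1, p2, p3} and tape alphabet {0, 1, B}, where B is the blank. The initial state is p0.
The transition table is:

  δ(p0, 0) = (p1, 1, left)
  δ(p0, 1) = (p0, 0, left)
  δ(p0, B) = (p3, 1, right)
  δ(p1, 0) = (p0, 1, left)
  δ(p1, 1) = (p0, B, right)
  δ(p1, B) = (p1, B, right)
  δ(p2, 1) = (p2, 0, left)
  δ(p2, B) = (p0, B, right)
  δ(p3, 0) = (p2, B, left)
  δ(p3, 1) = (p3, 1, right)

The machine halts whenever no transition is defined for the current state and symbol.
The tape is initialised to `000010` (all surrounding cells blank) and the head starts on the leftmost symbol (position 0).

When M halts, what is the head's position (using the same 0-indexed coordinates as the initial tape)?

p0 | B[0]00010B   read 0 → write 1, move left, go to p1
p1 | [B]100010B   read B → write B, move right, go to p1
p1 | B[1]00010B   read 1 → write B, move right, go to p0
p0 | BB[0]0010B   read 0 → write 1, move left, go to p1
p1 | B[B]10010B   read B → write B, move right, go to p1
p1 | BB[1]0010B   read 1 → write B, move right, go to p0
p0 | BBB[0]010B   read 0 → write 1, move left, go to p1
p1 | BB[B]1010B   read B → write B, move right, go to p1
p1 | BBB[1]010B   read 1 → write B, move right, go to p0
p0 | BBBB[0]10B   read 0 → write 1, move left, go to p1
p1 | BBB[B]110B   read B → write B, move right, go to p1
p1 | BBBB[1]10B   read 1 → write B, move right, go to p0
p0 | BBBBB[1]0B   read 1 → write 0, move left, go to p0
p0 | BBBB[B]00B   read B → write 1, move right, go to p3
p3 | BBBB1[0]0B   read 0 → write B, move left, go to p2
p2 | BBBB[1]B0B   read 1 → write 0, move left, go to p2
p2 | BBB[B]0B0B   read B → write B, move right, go to p0
p0 | BBBB[0]B0B   read 0 → write 1, move left, go to p1
p1 | BBB[B]1B0B   read B → write B, move right, go to p1
p1 | BBBB[1]B0B   read 1 → write B, move right, go to p0
p0 | BBBBB[B]0B   read B → write 1, move right, go to p3
p3 | BBBBB1[0]B   read 0 → write B, move left, go to p2
p2 | BBBBB[1]BB   read 1 → write 0, move left, go to p2
p2 | BBBB[B]0BB   read B → write B, move right, go to p0
p0 | BBBBB[0]BB   read 0 → write 1, move left, go to p1
p1 | BBBB[B]1BB   read B → write B, move right, go to p1
p1 | BBBBB[1]BB   read 1 → write B, move right, go to p0
p0 | BBBBBB[B]B   read B → write 1, move right, go to p3
p3 | BBBBBB1[B]
At halt the head is at cell 6.

6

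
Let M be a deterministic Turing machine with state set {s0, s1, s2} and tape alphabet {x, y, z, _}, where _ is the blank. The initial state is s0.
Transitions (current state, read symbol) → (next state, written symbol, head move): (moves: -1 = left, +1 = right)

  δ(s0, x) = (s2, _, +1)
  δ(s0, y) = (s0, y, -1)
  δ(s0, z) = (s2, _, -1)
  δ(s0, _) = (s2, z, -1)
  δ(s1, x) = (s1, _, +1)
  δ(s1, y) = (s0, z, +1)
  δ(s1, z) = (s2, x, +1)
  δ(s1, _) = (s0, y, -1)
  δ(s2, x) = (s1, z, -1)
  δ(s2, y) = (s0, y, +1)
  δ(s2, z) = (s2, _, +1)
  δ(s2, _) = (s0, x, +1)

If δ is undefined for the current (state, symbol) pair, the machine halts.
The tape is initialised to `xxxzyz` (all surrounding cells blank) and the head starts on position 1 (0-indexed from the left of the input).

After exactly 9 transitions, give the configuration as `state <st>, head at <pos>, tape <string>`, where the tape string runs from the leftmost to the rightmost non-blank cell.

state s0, head at 2, tape yzzyz

state=s0 head=1 tape=x[x]xzyz   (s0,x)→(s2,_,+1)
state=s2 head=2 tape=x_[x]zyz   (s2,x)→(s1,z,-1)
state=s1 head=1 tape=x[_]zzyz   (s1,_)→(s0,y,-1)
state=s0 head=0 tape=[x]yzzyz   (s0,x)→(s2,_,+1)
state=s2 head=1 tape=_[y]zzyz   (s2,y)→(s0,y,+1)
state=s0 head=2 tape=_y[z]zyz   (s0,z)→(s2,_,-1)
state=s2 head=1 tape=_[y]_zyz   (s2,y)→(s0,y,+1)
state=s0 head=2 tape=_y[_]zyz   (s0,_)→(s2,z,-1)
state=s2 head=1 tape=_[y]zzyz   (s2,y)→(s0,y,+1)
state=s0 head=2 tape=_y[z]zyz
After 9 steps: state s0, head at 2, tape yzzyz.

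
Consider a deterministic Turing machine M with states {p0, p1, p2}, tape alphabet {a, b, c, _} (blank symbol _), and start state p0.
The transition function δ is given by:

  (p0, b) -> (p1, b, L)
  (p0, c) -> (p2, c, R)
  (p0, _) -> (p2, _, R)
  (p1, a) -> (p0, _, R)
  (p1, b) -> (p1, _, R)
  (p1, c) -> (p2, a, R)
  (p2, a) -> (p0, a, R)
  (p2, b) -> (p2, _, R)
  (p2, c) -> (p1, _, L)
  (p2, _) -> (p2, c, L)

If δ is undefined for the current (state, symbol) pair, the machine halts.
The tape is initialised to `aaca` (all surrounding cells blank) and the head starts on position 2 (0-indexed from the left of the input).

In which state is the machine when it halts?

p0 | aa[c]a___   read c → write c, move R, go to p2
p2 | aac[a]___   read a → write a, move R, go to p0
p0 | aaca[_]__   read _ → write _, move R, go to p2
p2 | aaca_[_]_   read _ → write c, move L, go to p2
p2 | aaca[_]c_   read _ → write c, move L, go to p2
p2 | aac[a]cc_   read a → write a, move R, go to p0
p0 | aaca[c]c_   read c → write c, move R, go to p2
p2 | aacac[c]_   read c → write _, move L, go to p1
p1 | aaca[c]__   read c → write a, move R, go to p2
p2 | aacaa[_]_   read _ → write c, move L, go to p2
p2 | aaca[a]c_   read a → write a, move R, go to p0
p0 | aacaa[c]_   read c → write c, move R, go to p2
p2 | aacaac[_]   read _ → write c, move L, go to p2
p2 | aacaa[c]c   read c → write _, move L, go to p1
p1 | aaca[a]_c   read a → write _, move R, go to p0
p0 | aaca_[_]c   read _ → write _, move R, go to p2
p2 | aaca__[c]   read c → write _, move L, go to p1
p1 | aaca_[_]_
No transition is defined for (p1, _); M halts in state p1.

p1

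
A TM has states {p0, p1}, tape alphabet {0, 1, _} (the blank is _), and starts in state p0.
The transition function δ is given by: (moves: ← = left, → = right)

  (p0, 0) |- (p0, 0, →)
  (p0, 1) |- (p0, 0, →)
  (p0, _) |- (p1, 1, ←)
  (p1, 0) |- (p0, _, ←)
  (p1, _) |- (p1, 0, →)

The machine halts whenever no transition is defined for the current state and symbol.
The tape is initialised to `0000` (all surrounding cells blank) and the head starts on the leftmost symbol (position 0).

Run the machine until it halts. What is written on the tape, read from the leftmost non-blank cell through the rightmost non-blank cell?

01_1111

p0 | __[0]000_   read 0 → write 0, move →, go to p0
p0 | __0[0]00_   read 0 → write 0, move →, go to p0
p0 | __00[0]0_   read 0 → write 0, move →, go to p0
p0 | __000[0]_   read 0 → write 0, move →, go to p0
p0 | __0000[_]   read _ → write 1, move ←, go to p1
p1 | __000[0]1   read 0 → write _, move ←, go to p0
p0 | __00[0]_1   read 0 → write 0, move →, go to p0
p0 | __000[_]1   read _ → write 1, move ←, go to p1
p1 | __00[0]11   read 0 → write _, move ←, go to p0
p0 | __0[0]_11   read 0 → write 0, move →, go to p0
p0 | __00[_]11   read _ → write 1, move ←, go to p1
p1 | __0[0]111   read 0 → write _, move ←, go to p0
p0 | __[0]_111   read 0 → write 0, move →, go to p0
p0 | __0[_]111   read _ → write 1, move ←, go to p1
p1 | __[0]1111   read 0 → write _, move ←, go to p0
p0 | _[_]_1111   read _ → write 1, move ←, go to p1
p1 | [_]1_1111   read _ → write 0, move →, go to p1
p1 | 0[1]_1111
The non-blank tape span at halt is 01_1111.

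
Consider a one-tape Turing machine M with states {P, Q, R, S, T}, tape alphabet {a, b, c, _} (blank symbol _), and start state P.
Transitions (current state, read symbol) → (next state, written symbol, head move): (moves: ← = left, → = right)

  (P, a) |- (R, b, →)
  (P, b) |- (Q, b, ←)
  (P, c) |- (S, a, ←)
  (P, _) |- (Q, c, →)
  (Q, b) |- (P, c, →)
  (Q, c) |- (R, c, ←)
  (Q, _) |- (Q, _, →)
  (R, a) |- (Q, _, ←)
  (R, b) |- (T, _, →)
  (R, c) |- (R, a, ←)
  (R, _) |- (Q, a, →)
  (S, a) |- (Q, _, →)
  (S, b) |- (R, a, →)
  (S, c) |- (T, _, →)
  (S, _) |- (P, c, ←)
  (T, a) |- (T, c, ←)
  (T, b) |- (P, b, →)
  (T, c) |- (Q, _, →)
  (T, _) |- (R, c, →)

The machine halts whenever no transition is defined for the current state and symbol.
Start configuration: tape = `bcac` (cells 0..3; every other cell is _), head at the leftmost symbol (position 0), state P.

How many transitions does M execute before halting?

10

P | _[b]cac   read b → write b, move ←, go to Q
Q | [_]bcac   read _ → write _, move →, go to Q
Q | _[b]cac   read b → write c, move →, go to P
P | _c[c]ac   read c → write a, move ←, go to S
S | _[c]aac   read c → write _, move →, go to T
T | __[a]ac   read a → write c, move ←, go to T
T | _[_]cac   read _ → write c, move →, go to R
R | _c[c]ac   read c → write a, move ←, go to R
R | _[c]aac   read c → write a, move ←, go to R
R | [_]aaac   read _ → write a, move →, go to Q
Q | a[a]aac
M halts after 10 transitions.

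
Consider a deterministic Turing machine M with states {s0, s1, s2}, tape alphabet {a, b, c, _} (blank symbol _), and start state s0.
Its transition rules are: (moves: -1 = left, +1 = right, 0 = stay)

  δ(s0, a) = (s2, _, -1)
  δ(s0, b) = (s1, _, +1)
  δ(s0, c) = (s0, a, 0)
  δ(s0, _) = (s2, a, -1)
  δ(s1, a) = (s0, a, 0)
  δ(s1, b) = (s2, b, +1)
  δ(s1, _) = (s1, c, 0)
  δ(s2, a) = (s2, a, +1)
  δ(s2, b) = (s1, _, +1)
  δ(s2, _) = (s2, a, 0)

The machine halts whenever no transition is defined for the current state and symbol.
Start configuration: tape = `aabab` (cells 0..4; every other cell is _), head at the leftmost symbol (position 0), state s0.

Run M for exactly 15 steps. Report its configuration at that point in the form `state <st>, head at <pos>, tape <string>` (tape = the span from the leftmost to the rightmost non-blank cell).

s0 | _[a]abab_   read a → write _, move -1, go to s2
s2 | [_]_abab_   read _ → write a, move 0, go to s2
s2 | [a]_abab_   read a → write a, move +1, go to s2
s2 | a[_]abab_   read _ → write a, move 0, go to s2
s2 | a[a]abab_   read a → write a, move +1, go to s2
s2 | aa[a]bab_   read a → write a, move +1, go to s2
s2 | aaa[b]ab_   read b → write _, move +1, go to s1
s1 | aaa_[a]b_   read a → write a, move 0, go to s0
s0 | aaa_[a]b_   read a → write _, move -1, go to s2
s2 | aaa[_]_b_   read _ → write a, move 0, go to s2
s2 | aaa[a]_b_   read a → write a, move +1, go to s2
s2 | aaaa[_]b_   read _ → write a, move 0, go to s2
s2 | aaaa[a]b_   read a → write a, move +1, go to s2
s2 | aaaaa[b]_   read b → write _, move +1, go to s1
s1 | aaaaa_[_]   read _ → write c, move 0, go to s1
s1 | aaaaa_[c]
After 15 steps: state s1, head at 5, tape aaaaa_c.

state s1, head at 5, tape aaaaa_c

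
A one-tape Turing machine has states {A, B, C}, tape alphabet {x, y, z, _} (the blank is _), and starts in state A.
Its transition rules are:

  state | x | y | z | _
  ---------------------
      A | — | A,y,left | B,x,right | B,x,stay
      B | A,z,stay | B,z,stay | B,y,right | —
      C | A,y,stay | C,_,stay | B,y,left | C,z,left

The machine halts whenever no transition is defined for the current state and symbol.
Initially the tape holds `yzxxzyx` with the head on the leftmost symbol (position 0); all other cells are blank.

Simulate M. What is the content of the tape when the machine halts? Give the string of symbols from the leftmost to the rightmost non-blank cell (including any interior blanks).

xyyxxyyx

A | _[y]zxxzyx_   read y → write y, move left, go to A
A | [_]yzxxzyx_   read _ → write x, move stay, go to B
B | [x]yzxxzyx_   read x → write z, move stay, go to A
A | [z]yzxxzyx_   read z → write x, move right, go to B
B | x[y]zxxzyx_   read y → write z, move stay, go to B
B | x[z]zxxzyx_   read z → write y, move right, go to B
B | xy[z]xxzyx_   read z → write y, move right, go to B
B | xyy[x]xzyx_   read x → write z, move stay, go to A
A | xyy[z]xzyx_   read z → write x, move right, go to B
B | xyyx[x]zyx_   read x → write z, move stay, go to A
A | xyyx[z]zyx_   read z → write x, move right, go to B
B | xyyxx[z]yx_   read z → write y, move right, go to B
B | xyyxxy[y]x_   read y → write z, move stay, go to B
B | xyyxxy[z]x_   read z → write y, move right, go to B
B | xyyxxyy[x]_   read x → write z, move stay, go to A
A | xyyxxyy[z]_   read z → write x, move right, go to B
B | xyyxxyyx[_]
The non-blank tape span at halt is xyyxxyyx.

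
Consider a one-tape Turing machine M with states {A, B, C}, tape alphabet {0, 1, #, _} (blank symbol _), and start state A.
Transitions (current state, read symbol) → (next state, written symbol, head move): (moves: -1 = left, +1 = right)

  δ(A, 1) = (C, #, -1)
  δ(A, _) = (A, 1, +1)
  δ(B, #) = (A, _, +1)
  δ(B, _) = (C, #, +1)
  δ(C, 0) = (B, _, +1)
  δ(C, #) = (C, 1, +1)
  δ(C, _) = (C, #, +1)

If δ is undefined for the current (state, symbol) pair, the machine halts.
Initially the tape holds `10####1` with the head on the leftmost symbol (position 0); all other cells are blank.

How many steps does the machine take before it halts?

5

state=A head=0 tape=_[1]0####1   (A,1)→(C,#,-1)
state=C head=-1 tape=[_]#0####1   (C,_)→(C,#,+1)
state=C head=0 tape=#[#]0####1   (C,#)→(C,1,+1)
state=C head=1 tape=#1[0]####1   (C,0)→(B,_,+1)
state=B head=2 tape=#1_[#]###1   (B,#)→(A,_,+1)
state=A head=3 tape=#1__[#]##1
M halts after 5 transitions.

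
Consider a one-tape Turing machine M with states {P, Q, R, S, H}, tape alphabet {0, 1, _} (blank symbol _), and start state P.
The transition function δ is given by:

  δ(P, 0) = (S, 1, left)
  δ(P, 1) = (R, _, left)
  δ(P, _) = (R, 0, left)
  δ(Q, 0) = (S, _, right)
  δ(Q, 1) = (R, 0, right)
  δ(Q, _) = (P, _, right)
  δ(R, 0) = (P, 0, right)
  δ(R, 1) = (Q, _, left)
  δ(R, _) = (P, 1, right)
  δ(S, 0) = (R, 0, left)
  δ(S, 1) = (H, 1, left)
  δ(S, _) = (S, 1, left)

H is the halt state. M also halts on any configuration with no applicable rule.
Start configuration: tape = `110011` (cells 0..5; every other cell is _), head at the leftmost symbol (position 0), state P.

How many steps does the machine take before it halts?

P | ___[1]10011   read 1 → write _, move left, go to R
R | __[_]_10011   read _ → write 1, move right, go to P
P | __1[_]10011   read _ → write 0, move left, go to R
R | __[1]010011   read 1 → write _, move left, go to Q
Q | _[_]_010011   read _ → write _, move right, go to P
P | __[_]010011   read _ → write 0, move left, go to R
R | _[_]0010011   read _ → write 1, move right, go to P
P | _1[0]010011   read 0 → write 1, move left, go to S
S | _[1]1010011   read 1 → write 1, move left, go to H
H | [_]11010011
M halts after 9 transitions.

9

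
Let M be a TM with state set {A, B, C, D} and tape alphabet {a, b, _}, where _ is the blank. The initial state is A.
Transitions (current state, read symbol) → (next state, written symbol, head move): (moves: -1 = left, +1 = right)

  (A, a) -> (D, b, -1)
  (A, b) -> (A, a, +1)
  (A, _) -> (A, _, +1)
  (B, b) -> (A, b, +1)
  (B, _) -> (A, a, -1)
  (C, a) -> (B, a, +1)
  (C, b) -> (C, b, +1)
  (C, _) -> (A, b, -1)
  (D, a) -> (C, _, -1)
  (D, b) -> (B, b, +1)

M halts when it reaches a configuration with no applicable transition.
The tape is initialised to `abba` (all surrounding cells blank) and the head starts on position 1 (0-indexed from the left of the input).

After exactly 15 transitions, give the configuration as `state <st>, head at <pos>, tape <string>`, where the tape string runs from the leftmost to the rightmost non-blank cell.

state C, head at 0, tape a__bb

state=A head=1 tape=__a[b]ba   (A,b)→(A,a,+1)
state=A head=2 tape=__aa[b]a   (A,b)→(A,a,+1)
state=A head=3 tape=__aaa[a]   (A,a)→(D,b,-1)
state=D head=2 tape=__aa[a]b   (D,a)→(C,_,-1)
state=C head=1 tape=__a[a]_b   (C,a)→(B,a,+1)
state=B head=2 tape=__aa[_]b   (B,_)→(A,a,-1)
state=A head=1 tape=__a[a]ab   (A,a)→(D,b,-1)
state=D head=0 tape=__[a]bab   (D,a)→(C,_,-1)
state=C head=-1 tape=_[_]_bab   (C,_)→(A,b,-1)
state=A head=-2 tape=[_]b_bab   (A,_)→(A,_,+1)
state=A head=-1 tape=_[b]_bab   (A,b)→(A,a,+1)
state=A head=0 tape=_a[_]bab   (A,_)→(A,_,+1)
state=A head=1 tape=_a_[b]ab   (A,b)→(A,a,+1)
state=A head=2 tape=_a_a[a]b   (A,a)→(D,b,-1)
state=D head=1 tape=_a_[a]bb   (D,a)→(C,_,-1)
state=C head=0 tape=_a[_]_bb
After 15 steps: state C, head at 0, tape a__bb.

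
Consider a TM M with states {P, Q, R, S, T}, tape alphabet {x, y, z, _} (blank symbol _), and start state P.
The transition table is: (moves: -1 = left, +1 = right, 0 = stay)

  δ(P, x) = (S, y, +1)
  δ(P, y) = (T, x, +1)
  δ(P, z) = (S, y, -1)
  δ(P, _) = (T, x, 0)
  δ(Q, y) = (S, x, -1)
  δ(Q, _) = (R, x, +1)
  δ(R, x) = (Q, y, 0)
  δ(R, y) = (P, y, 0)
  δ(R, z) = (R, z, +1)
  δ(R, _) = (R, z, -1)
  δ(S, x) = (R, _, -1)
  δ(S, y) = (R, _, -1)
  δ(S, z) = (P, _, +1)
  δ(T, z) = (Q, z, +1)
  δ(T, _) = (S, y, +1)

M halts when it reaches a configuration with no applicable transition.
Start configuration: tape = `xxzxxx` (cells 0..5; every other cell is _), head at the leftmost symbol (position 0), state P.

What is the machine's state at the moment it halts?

S

state=P head=0 tape=[x]xzxxx_   (P,x)→(S,y,+1)
state=S head=1 tape=y[x]zxxx_   (S,x)→(R,_,-1)
state=R head=0 tape=[y]_zxxx_   (R,y)→(P,y,0)
state=P head=0 tape=[y]_zxxx_   (P,y)→(T,x,+1)
state=T head=1 tape=x[_]zxxx_   (T,_)→(S,y,+1)
state=S head=2 tape=xy[z]xxx_   (S,z)→(P,_,+1)
state=P head=3 tape=xy_[x]xx_   (P,x)→(S,y,+1)
state=S head=4 tape=xy_y[x]x_   (S,x)→(R,_,-1)
state=R head=3 tape=xy_[y]_x_   (R,y)→(P,y,0)
state=P head=3 tape=xy_[y]_x_   (P,y)→(T,x,+1)
state=T head=4 tape=xy_x[_]x_   (T,_)→(S,y,+1)
state=S head=5 tape=xy_xy[x]_   (S,x)→(R,_,-1)
state=R head=4 tape=xy_x[y]__   (R,y)→(P,y,0)
state=P head=4 tape=xy_x[y]__   (P,y)→(T,x,+1)
state=T head=5 tape=xy_xx[_]_   (T,_)→(S,y,+1)
state=S head=6 tape=xy_xxy[_]
No transition is defined for (S, _); M halts in state S.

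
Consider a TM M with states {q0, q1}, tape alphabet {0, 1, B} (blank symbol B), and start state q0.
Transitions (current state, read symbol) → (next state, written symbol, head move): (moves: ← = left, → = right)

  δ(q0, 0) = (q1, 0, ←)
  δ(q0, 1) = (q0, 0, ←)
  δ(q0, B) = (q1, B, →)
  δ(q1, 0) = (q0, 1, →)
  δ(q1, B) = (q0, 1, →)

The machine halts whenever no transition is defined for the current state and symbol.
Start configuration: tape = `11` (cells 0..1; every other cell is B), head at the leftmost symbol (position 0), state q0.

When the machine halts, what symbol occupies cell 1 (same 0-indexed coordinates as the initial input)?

state=q0 head=0 tape=B[1]1   (q0,1)→(q0,0,←)
state=q0 head=-1 tape=[B]01   (q0,B)→(q1,B,→)
state=q1 head=0 tape=B[0]1   (q1,0)→(q0,1,→)
state=q0 head=1 tape=B1[1]   (q0,1)→(q0,0,←)
state=q0 head=0 tape=B[1]0   (q0,1)→(q0,0,←)
state=q0 head=-1 tape=[B]00   (q0,B)→(q1,B,→)
state=q1 head=0 tape=B[0]0   (q1,0)→(q0,1,→)
state=q0 head=1 tape=B1[0]   (q0,0)→(q1,0,←)
state=q1 head=0 tape=B[1]0
Cell 1 holds 0 when M halts.

0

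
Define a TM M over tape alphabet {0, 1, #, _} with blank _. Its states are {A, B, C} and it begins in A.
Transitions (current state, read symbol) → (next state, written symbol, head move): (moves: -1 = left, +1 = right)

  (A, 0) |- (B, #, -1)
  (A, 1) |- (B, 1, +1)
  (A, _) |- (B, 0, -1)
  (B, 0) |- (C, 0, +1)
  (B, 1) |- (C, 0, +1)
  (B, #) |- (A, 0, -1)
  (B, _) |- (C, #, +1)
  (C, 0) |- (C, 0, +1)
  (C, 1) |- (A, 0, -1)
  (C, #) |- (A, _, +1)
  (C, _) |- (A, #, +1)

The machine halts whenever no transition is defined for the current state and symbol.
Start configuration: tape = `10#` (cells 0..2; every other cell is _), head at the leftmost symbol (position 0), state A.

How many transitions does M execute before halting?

A | [1]0#___   read 1 → write 1, move +1, go to B
B | 1[0]#___   read 0 → write 0, move +1, go to C
C | 10[#]___   read # → write _, move +1, go to A
A | 10_[_]__   read _ → write 0, move -1, go to B
B | 10[_]0__   read _ → write #, move +1, go to C
C | 10#[0]__   read 0 → write 0, move +1, go to C
C | 10#0[_]_   read _ → write #, move +1, go to A
A | 10#0#[_]   read _ → write 0, move -1, go to B
B | 10#0[#]0   read # → write 0, move -1, go to A
A | 10#[0]00   read 0 → write #, move -1, go to B
B | 10[#]#00   read # → write 0, move -1, go to A
A | 1[0]0#00   read 0 → write #, move -1, go to B
B | [1]#0#00   read 1 → write 0, move +1, go to C
C | 0[#]0#00   read # → write _, move +1, go to A
A | 0_[0]#00   read 0 → write #, move -1, go to B
B | 0[_]##00   read _ → write #, move +1, go to C
C | 0#[#]#00   read # → write _, move +1, go to A
A | 0#_[#]00
M halts after 17 transitions.

17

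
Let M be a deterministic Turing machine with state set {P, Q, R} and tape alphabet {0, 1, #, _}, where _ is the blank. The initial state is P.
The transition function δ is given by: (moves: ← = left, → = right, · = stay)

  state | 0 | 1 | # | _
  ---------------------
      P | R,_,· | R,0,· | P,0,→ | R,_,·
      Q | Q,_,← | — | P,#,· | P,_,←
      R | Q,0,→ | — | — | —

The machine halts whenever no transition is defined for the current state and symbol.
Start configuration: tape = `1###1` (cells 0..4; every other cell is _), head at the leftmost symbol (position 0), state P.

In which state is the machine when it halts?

R

P | [1]###1_   read 1 → write 0, move ·, go to R
R | [0]###1_   read 0 → write 0, move →, go to Q
Q | 0[#]##1_   read # → write #, move ·, go to P
P | 0[#]##1_   read # → write 0, move →, go to P
P | 00[#]#1_   read # → write 0, move →, go to P
P | 000[#]1_   read # → write 0, move →, go to P
P | 0000[1]_   read 1 → write 0, move ·, go to R
R | 0000[0]_   read 0 → write 0, move →, go to Q
Q | 00000[_]   read _ → write _, move ←, go to P
P | 0000[0]_   read 0 → write _, move ·, go to R
R | 0000[_]_
No transition is defined for (R, _); M halts in state R.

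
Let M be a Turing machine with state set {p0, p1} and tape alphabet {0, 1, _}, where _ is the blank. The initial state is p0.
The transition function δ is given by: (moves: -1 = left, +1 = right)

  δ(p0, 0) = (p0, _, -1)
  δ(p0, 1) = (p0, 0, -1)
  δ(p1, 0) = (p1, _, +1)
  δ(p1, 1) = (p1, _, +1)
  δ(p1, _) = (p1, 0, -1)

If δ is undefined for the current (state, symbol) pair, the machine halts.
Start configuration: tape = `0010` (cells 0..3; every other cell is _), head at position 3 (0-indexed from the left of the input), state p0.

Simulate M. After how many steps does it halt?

4

p0 | _001[0]   read 0 → write _, move -1, go to p0
p0 | _00[1]_   read 1 → write 0, move -1, go to p0
p0 | _0[0]0_   read 0 → write _, move -1, go to p0
p0 | _[0]_0_   read 0 → write _, move -1, go to p0
p0 | [_]__0_
M halts after 4 transitions.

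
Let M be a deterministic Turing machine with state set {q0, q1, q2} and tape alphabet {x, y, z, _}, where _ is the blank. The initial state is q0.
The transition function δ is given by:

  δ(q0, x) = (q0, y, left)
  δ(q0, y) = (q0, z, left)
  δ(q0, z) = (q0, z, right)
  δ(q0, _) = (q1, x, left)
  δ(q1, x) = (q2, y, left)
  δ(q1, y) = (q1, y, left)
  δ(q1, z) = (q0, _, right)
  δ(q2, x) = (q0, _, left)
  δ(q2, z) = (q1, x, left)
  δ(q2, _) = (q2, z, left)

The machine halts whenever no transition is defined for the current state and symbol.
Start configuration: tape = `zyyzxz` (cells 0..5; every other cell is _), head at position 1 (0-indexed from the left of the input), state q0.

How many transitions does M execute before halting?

32

q0 | _z[y]yzxz_   read y → write z, move left, go to q0
q0 | _[z]zyzxz_   read z → write z, move right, go to q0
q0 | _z[z]yzxz_   read z → write z, move right, go to q0
q0 | _zz[y]zxz_   read y → write z, move left, go to q0
q0 | _z[z]zzxz_   read z → write z, move right, go to q0
q0 | _zz[z]zxz_   read z → write z, move right, go to q0
q0 | _zzz[z]xz_   read z → write z, move right, go to q0
q0 | _zzzz[x]z_   read x → write y, move left, go to q0
q0 | _zzz[z]yz_   read z → write z, move right, go to q0
q0 | _zzzz[y]z_   read y → write z, move left, go to q0
q0 | _zzz[z]zz_   read z → write z, move right, go to q0
q0 | _zzzz[z]z_   read z → write z, move right, go to q0
q0 | _zzzzz[z]_   read z → write z, move right, go to q0
q0 | _zzzzzz[_]   read _ → write x, move left, go to q1
q1 | _zzzzz[z]x   read z → write _, move right, go to q0
q0 | _zzzzz_[x]   read x → write y, move left, go to q0
q0 | _zzzzz[_]y   read _ → write x, move left, go to q1
q1 | _zzzz[z]xy   read z → write _, move right, go to q0
q0 | _zzzz_[x]y   read x → write y, move left, go to q0
q0 | _zzzz[_]yy   read _ → write x, move left, go to q1
q1 | _zzz[z]xyy   read z → write _, move right, go to q0
q0 | _zzz_[x]yy   read x → write y, move left, go to q0
q0 | _zzz[_]yyy   read _ → write x, move left, go to q1
q1 | _zz[z]xyyy   read z → write _, move right, go to q0
q0 | _zz_[x]yyy   read x → write y, move left, go to q0
q0 | _zz[_]yyyy   read _ → write x, move left, go to q1
q1 | _z[z]xyyyy   read z → write _, move right, go to q0
q0 | _z_[x]yyyy   read x → write y, move left, go to q0
q0 | _z[_]yyyyy   read _ → write x, move left, go to q1
q1 | _[z]xyyyyy   read z → write _, move right, go to q0
q0 | __[x]yyyyy   read x → write y, move left, go to q0
q0 | _[_]yyyyyy   read _ → write x, move left, go to q1
q1 | [_]xyyyyyy
M halts after 32 transitions.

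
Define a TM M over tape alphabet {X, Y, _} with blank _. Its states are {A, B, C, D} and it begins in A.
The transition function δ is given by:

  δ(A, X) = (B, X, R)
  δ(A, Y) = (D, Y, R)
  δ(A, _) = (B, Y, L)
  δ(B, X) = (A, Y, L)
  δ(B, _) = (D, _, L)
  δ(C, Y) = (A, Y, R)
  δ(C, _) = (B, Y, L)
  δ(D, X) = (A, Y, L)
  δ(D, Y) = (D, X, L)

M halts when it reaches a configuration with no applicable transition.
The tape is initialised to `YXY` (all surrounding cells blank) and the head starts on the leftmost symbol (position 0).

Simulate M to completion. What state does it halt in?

A | _[Y]XY   read Y → write Y, move R, go to D
D | _Y[X]Y   read X → write Y, move L, go to A
A | _[Y]YY   read Y → write Y, move R, go to D
D | _Y[Y]Y   read Y → write X, move L, go to D
D | _[Y]XY   read Y → write X, move L, go to D
D | [_]XXY
No transition is defined for (D, _); M halts in state D.

D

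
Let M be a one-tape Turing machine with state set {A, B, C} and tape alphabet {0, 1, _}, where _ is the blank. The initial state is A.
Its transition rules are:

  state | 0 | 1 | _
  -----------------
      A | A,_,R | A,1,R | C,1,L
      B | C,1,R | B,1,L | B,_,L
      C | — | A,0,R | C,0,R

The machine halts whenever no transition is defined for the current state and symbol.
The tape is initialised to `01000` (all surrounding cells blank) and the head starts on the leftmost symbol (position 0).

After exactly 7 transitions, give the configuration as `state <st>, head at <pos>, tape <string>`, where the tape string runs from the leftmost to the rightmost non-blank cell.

state C, head at 5, tape 1__01

state=A head=0 tape=[0]1000_   (A,0)→(A,_,R)
state=A head=1 tape=_[1]000_   (A,1)→(A,1,R)
state=A head=2 tape=_1[0]00_   (A,0)→(A,_,R)
state=A head=3 tape=_1_[0]0_   (A,0)→(A,_,R)
state=A head=4 tape=_1__[0]_   (A,0)→(A,_,R)
state=A head=5 tape=_1___[_]   (A,_)→(C,1,L)
state=C head=4 tape=_1__[_]1   (C,_)→(C,0,R)
state=C head=5 tape=_1__0[1]
After 7 steps: state C, head at 5, tape 1__01.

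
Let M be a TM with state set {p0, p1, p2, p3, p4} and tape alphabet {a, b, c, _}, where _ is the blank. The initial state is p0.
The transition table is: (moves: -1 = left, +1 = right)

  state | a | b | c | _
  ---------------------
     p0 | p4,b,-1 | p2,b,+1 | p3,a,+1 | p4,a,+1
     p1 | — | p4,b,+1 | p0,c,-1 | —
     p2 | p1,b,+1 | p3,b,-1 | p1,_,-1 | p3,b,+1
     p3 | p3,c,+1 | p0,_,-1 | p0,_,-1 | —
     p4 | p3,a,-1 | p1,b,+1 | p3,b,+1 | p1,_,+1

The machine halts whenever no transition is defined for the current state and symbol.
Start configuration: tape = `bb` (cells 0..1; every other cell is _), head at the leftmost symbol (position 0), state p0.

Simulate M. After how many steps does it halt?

7

state=p0 head=0 tape=_[b]b__   (p0,b)→(p2,b,+1)
state=p2 head=1 tape=_b[b]__   (p2,b)→(p3,b,-1)
state=p3 head=0 tape=_[b]b__   (p3,b)→(p0,_,-1)
state=p0 head=-1 tape=[_]_b__   (p0,_)→(p4,a,+1)
state=p4 head=0 tape=a[_]b__   (p4,_)→(p1,_,+1)
state=p1 head=1 tape=a_[b]__   (p1,b)→(p4,b,+1)
state=p4 head=2 tape=a_b[_]_   (p4,_)→(p1,_,+1)
state=p1 head=3 tape=a_b_[_]
M halts after 7 transitions.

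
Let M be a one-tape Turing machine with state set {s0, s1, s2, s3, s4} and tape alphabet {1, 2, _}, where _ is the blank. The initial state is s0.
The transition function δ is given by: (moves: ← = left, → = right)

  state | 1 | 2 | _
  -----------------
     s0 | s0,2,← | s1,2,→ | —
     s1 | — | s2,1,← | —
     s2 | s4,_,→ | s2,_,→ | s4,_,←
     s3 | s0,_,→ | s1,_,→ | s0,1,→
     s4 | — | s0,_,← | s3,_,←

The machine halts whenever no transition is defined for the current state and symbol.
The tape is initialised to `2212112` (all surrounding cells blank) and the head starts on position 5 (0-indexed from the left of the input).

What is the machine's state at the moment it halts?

s0

s0 | 22121[1]2   read 1 → write 2, move ←, go to s0
s0 | 2212[1]22   read 1 → write 2, move ←, go to s0
s0 | 221[2]222   read 2 → write 2, move →, go to s1
s1 | 2212[2]22   read 2 → write 1, move ←, go to s2
s2 | 221[2]122   read 2 → write _, move →, go to s2
s2 | 221_[1]22   read 1 → write _, move →, go to s4
s4 | 221__[2]2   read 2 → write _, move ←, go to s0
s0 | 221_[_]_2
No transition is defined for (s0, _); M halts in state s0.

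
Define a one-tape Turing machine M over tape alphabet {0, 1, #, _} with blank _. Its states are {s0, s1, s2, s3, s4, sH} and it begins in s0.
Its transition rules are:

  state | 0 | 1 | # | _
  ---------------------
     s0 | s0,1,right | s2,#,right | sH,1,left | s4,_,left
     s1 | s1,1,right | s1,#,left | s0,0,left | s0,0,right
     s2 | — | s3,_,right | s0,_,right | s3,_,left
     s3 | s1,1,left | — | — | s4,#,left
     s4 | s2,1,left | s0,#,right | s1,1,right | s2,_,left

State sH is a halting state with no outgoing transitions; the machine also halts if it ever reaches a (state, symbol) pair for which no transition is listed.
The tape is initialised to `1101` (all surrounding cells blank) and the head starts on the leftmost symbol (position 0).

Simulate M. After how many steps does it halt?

11

s0 | [1]101_   read 1 → write #, move right, go to s2
s2 | #[1]01_   read 1 → write _, move right, go to s3
s3 | #_[0]1_   read 0 → write 1, move left, go to s1
s1 | #[_]11_   read _ → write 0, move right, go to s0
s0 | #0[1]1_   read 1 → write #, move right, go to s2
s2 | #0#[1]_   read 1 → write _, move right, go to s3
s3 | #0#_[_]   read _ → write #, move left, go to s4
s4 | #0#[_]#   read _ → write _, move left, go to s2
s2 | #0[#]_#   read # → write _, move right, go to s0
s0 | #0_[_]#   read _ → write _, move left, go to s4
s4 | #0[_]_#   read _ → write _, move left, go to s2
s2 | #[0]__#
M halts after 11 transitions.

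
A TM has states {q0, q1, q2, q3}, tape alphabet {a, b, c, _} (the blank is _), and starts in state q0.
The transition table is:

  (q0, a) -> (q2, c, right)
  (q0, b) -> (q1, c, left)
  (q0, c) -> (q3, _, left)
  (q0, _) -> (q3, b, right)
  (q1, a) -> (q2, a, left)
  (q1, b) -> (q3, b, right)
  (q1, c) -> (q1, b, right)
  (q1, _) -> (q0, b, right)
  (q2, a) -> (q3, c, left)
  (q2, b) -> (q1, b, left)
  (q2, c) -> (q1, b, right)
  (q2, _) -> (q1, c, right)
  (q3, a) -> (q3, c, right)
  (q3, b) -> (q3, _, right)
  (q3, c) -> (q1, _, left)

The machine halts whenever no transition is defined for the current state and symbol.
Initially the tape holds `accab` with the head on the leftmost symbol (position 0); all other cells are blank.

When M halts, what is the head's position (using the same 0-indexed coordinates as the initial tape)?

5

state=q0 head=0 tape=[a]ccab_   (q0,a)→(q2,c,right)
state=q2 head=1 tape=c[c]cab_   (q2,c)→(q1,b,right)
state=q1 head=2 tape=cb[c]ab_   (q1,c)→(q1,b,right)
state=q1 head=3 tape=cbb[a]b_   (q1,a)→(q2,a,left)
state=q2 head=2 tape=cb[b]ab_   (q2,b)→(q1,b,left)
state=q1 head=1 tape=c[b]bab_   (q1,b)→(q3,b,right)
state=q3 head=2 tape=cb[b]ab_   (q3,b)→(q3,_,right)
state=q3 head=3 tape=cb_[a]b_   (q3,a)→(q3,c,right)
state=q3 head=4 tape=cb_c[b]_   (q3,b)→(q3,_,right)
state=q3 head=5 tape=cb_c_[_]
At halt the head is at cell 5.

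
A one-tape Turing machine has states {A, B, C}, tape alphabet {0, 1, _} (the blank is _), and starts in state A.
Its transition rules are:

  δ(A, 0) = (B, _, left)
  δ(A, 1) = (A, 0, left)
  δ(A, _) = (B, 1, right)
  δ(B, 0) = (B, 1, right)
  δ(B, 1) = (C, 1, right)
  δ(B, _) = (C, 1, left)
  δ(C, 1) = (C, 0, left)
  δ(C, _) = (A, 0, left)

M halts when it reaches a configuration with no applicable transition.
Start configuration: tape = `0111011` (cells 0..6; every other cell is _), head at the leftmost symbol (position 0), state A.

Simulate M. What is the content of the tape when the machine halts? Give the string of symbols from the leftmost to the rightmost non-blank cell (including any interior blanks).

1111111111011

state=A head=0 tape=______[0]111011   (A,0)→(B,_,left)
state=B head=-1 tape=_____[_]_111011   (B,_)→(C,1,left)
state=C head=-2 tape=____[_]1_111011   (C,_)→(A,0,left)
state=A head=-3 tape=___[_]01_111011   (A,_)→(B,1,right)
state=B head=-2 tape=___1[0]1_111011   (B,0)→(B,1,right)
state=B head=-1 tape=___11[1]_111011   (B,1)→(C,1,right)
state=C head=0 tape=___111[_]111011   (C,_)→(A,0,left)
state=A head=-1 tape=___11[1]0111011   (A,1)→(A,0,left)
state=A head=-2 tape=___1[1]00111011   (A,1)→(A,0,left)
state=A head=-3 tape=___[1]000111011   (A,1)→(A,0,left)
state=A head=-4 tape=__[_]0000111011   (A,_)→(B,1,right)
state=B head=-3 tape=__1[0]000111011   (B,0)→(B,1,right)
state=B head=-2 tape=__11[0]00111011   (B,0)→(B,1,right)
state=B head=-1 tape=__111[0]0111011   (B,0)→(B,1,right)
state=B head=0 tape=__1111[0]111011   (B,0)→(B,1,right)
state=B head=1 tape=__11111[1]11011   (B,1)→(C,1,right)
state=C head=2 tape=__111111[1]1011   (C,1)→(C,0,left)
state=C head=1 tape=__11111[1]01011   (C,1)→(C,0,left)
state=C head=0 tape=__1111[1]001011   (C,1)→(C,0,left)
state=C head=-1 tape=__111[1]0001011   (C,1)→(C,0,left)
state=C head=-2 tape=__11[1]00001011   (C,1)→(C,0,left)
state=C head=-3 tape=__1[1]000001011   (C,1)→(C,0,left)
state=C head=-4 tape=__[1]0000001011   (C,1)→(C,0,left)
state=C head=-5 tape=_[_]00000001011   (C,_)→(A,0,left)
state=A head=-6 tape=[_]000000001011   (A,_)→(B,1,right)
state=B head=-5 tape=1[0]00000001011   (B,0)→(B,1,right)
state=B head=-4 tape=11[0]0000001011   (B,0)→(B,1,right)
state=B head=-3 tape=111[0]000001011   (B,0)→(B,1,right)
state=B head=-2 tape=1111[0]00001011   (B,0)→(B,1,right)
state=B head=-1 tape=11111[0]0001011   (B,0)→(B,1,right)
state=B head=0 tape=111111[0]001011   (B,0)→(B,1,right)
state=B head=1 tape=1111111[0]01011   (B,0)→(B,1,right)
state=B head=2 tape=11111111[0]1011   (B,0)→(B,1,right)
state=B head=3 tape=111111111[1]011   (B,1)→(C,1,right)
state=C head=4 tape=1111111111[0]11
The non-blank tape span at halt is 1111111111011.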